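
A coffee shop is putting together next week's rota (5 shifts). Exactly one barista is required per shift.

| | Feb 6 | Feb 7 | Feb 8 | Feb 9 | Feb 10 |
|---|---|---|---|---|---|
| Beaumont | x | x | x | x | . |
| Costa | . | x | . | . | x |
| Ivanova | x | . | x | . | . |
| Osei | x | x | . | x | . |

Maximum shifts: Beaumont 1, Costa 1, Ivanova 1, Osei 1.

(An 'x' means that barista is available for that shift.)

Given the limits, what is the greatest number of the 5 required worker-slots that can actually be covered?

4

Total capacity across all baristas is 1+1+1+1 = 4, and 5 slots are needed, so at most 4 can be filled.
An assignment achieving 4: Feb 6→Ivanova, Feb 8→Beaumont, Feb 9→Osei, Feb 10→Costa.
Loads: Beaumont 1/1, Costa 1/1, Ivanova 1/1, Osei 1/1.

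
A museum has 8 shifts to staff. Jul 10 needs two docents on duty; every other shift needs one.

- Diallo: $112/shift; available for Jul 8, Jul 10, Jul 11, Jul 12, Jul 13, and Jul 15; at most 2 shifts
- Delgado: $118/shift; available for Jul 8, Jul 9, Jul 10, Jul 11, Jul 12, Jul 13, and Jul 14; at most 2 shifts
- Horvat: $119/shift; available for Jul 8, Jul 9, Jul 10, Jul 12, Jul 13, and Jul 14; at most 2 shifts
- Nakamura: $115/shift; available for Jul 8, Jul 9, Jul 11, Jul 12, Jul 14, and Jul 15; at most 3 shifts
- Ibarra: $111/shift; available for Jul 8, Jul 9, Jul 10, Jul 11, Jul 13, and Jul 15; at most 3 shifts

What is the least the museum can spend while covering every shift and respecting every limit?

$1020

Picking the cheapest available docent for each shift independently would cost $1005, but that ignores the shift limits.
An optimal schedule: Jul 8→Nakamura, Jul 9→Ibarra, Jul 10→Diallo+Delgado, Jul 11→Ibarra, Jul 12→Nakamura, Jul 13→Diallo, Jul 14→Nakamura, Jul 15→Ibarra.
Total: 115 + 111 + 112 + 118 + 111 + 115 + 112 + 115 + 111 = $1020.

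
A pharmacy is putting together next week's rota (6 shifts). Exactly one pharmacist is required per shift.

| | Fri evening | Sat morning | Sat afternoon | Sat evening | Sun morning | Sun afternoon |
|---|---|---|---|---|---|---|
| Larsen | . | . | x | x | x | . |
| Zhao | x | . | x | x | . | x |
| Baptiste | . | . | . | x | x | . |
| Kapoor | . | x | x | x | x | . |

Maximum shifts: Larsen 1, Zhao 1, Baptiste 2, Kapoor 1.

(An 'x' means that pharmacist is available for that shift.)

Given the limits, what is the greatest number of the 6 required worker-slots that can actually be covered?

Total capacity across all pharmacists is 1+1+2+1 = 5, and 6 slots are needed, so at most 5 can be filled.
An assignment achieving 5: Fri evening→Zhao, Sat morning→Kapoor, Sat afternoon→Larsen, Sat evening→Baptiste, Sun morning→Baptiste.
Loads: Larsen 1/1, Zhao 1/1, Baptiste 2/2, Kapoor 1/1.

5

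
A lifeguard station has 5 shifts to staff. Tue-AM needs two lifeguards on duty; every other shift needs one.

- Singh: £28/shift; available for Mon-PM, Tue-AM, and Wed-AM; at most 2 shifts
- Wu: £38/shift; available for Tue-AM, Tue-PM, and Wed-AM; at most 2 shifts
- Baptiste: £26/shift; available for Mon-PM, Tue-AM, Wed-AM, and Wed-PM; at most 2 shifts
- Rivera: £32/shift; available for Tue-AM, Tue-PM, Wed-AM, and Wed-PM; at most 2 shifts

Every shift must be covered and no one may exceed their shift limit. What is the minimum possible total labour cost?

Picking the cheapest available lifeguard for each shift independently would cost £164, but that ignores the shift limits.
An optimal schedule: Mon-PM→Baptiste, Tue-AM→Singh+Rivera, Tue-PM→Rivera, Wed-AM→Singh, Wed-PM→Baptiste.
Total: 26 + 28 + 32 + 32 + 28 + 26 = £172.

£172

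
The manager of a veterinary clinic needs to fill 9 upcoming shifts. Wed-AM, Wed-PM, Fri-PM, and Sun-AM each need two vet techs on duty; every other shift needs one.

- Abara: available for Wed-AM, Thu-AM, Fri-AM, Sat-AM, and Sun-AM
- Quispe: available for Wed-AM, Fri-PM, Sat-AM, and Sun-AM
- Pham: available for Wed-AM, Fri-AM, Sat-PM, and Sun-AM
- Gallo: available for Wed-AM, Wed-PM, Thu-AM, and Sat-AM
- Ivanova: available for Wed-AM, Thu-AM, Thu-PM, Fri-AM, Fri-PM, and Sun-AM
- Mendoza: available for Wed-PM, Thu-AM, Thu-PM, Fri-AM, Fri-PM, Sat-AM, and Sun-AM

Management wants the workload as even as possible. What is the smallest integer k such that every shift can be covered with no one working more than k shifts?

3

With 6 vet techs and 13 worker-slots to fill, someone must work at least ⌈13/6⌉ = 3 shifts, so k ≥ 3.
k = 3 works: Wed-AM→Quispe+Pham, Wed-PM→Gallo+Mendoza, Thu-AM→Abara, Thu-PM→Ivanova, Fri-AM→Abara, Fri-PM→Quispe+Ivanova, Sat-AM→Abara, Sat-PM→Pham, Sun-AM→Quispe+Pham.
Loads: Abara 3, Quispe 3, Pham 3, Gallo 1, Ivanova 2, Mendoza 1 — all ≤ 3.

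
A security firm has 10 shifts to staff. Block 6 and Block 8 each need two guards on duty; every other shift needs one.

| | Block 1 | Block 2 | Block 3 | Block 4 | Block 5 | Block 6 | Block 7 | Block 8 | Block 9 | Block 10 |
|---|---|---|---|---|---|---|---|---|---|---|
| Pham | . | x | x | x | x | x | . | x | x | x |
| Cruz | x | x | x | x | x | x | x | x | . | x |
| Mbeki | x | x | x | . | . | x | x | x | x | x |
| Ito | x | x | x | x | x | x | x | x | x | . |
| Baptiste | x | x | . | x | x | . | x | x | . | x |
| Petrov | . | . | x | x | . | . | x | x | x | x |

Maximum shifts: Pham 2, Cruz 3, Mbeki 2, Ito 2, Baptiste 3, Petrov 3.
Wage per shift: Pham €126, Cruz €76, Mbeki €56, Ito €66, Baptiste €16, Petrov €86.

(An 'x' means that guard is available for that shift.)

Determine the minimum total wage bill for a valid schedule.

€692

Picking the cheapest available guard for each shift independently would cost €402, but that ignores the shift limits.
An optimal schedule: Block 1→Baptiste, Block 2→Baptiste, Block 3→Mbeki, Block 4→Ito, Block 5→Baptiste, Block 6→Ito+Cruz, Block 7→Cruz, Block 8→Cruz+Petrov, Block 9→Mbeki, Block 10→Petrov.
Total: 16 + 16 + 56 + 66 + 16 + 66 + 76 + 76 + 76 + 86 + 56 + 86 = €692.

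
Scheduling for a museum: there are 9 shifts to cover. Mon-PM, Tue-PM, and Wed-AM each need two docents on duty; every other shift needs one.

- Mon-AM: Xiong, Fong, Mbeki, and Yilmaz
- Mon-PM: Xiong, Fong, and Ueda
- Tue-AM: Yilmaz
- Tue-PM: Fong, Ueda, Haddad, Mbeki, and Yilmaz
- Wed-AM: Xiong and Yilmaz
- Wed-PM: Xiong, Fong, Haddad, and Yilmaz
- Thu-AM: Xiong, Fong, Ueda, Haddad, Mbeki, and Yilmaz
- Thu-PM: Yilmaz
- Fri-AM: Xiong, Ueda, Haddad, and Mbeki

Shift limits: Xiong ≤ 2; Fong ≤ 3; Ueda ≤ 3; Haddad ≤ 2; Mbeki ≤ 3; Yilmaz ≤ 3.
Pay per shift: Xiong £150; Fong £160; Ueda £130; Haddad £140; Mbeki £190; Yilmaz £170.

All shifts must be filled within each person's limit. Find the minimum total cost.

Tue-AM can only be covered by Yilmaz, so that assignment is forced.
Wed-AM can only be covered by Xiong and Yilmaz, so that assignment is forced.
Thu-PM can only be covered by Yilmaz, so that assignment is forced.
Picking the cheapest available docent for each shift independently would cost £1760, but that ignores the shift limits.
An optimal schedule: Mon-AM→Fong, Mon-PM→Ueda+Xiong, Tue-AM→Yilmaz, Tue-PM→Haddad+Fong, Wed-AM→Xiong+Yilmaz, Wed-PM→Haddad, Thu-AM→Ueda, Thu-PM→Yilmaz, Fri-AM→Ueda.
Total: 160 + 130 + 150 + 170 + 140 + 160 + 150 + 170 + 140 + 130 + 170 + 130 = £1800.

£1800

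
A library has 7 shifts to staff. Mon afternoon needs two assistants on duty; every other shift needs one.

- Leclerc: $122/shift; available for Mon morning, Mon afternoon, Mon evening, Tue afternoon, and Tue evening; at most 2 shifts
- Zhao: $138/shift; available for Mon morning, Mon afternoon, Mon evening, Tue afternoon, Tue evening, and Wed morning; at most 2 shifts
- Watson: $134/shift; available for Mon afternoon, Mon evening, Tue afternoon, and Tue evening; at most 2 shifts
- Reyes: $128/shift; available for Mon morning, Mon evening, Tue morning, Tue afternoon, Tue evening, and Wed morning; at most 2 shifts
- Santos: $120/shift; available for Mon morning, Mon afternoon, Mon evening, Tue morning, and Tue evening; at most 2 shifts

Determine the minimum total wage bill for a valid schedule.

$1008

Picking the cheapest available assistant for each shift independently would cost $972, but that ignores the shift limits.
An optimal schedule: Mon morning→Santos, Mon afternoon→Leclerc+Watson, Mon evening→Reyes, Tue morning→Santos, Tue afternoon→Leclerc, Tue evening→Watson, Wed morning→Reyes.
Total: 120 + 122 + 134 + 128 + 120 + 122 + 134 + 128 = $1008.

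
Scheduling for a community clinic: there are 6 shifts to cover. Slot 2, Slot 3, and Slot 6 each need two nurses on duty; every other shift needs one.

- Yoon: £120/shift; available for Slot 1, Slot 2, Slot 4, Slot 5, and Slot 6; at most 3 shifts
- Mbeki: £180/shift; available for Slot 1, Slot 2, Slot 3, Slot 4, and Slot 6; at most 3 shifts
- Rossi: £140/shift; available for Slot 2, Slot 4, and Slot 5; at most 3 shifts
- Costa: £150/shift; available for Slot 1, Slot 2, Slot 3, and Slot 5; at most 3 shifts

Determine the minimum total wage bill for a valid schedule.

£1290

Slot 3 can only be covered by Mbeki and Costa, so that assignment is forced.
Slot 6 can only be covered by Yoon and Mbeki, so that assignment is forced.
Picking the cheapest available nurse for each shift independently would cost £1250, but that ignores the shift limits.
An optimal schedule: Slot 1→Yoon, Slot 2→Yoon+Rossi, Slot 3→Costa+Mbeki, Slot 4→Rossi, Slot 5→Rossi, Slot 6→Yoon+Mbeki.
Total: 120 + 120 + 140 + 150 + 180 + 140 + 140 + 120 + 180 = £1290.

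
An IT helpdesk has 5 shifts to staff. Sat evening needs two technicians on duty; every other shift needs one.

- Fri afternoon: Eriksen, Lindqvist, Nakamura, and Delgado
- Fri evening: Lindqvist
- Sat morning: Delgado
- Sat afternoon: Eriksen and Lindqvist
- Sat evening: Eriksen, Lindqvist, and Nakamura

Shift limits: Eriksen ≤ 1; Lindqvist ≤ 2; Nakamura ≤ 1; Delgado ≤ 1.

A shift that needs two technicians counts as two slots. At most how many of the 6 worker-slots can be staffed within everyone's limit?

Total capacity across all technicians is 1+2+1+1 = 5, and 6 slots are needed, so at most 5 can be filled.
An assignment achieving 5: Fri evening→Lindqvist, Sat morning→Delgado, Sat afternoon→Eriksen, Sat evening→Lindqvist+Nakamura.
Loads: Eriksen 1/1, Lindqvist 2/2, Nakamura 1/1, Delgado 1/1.

5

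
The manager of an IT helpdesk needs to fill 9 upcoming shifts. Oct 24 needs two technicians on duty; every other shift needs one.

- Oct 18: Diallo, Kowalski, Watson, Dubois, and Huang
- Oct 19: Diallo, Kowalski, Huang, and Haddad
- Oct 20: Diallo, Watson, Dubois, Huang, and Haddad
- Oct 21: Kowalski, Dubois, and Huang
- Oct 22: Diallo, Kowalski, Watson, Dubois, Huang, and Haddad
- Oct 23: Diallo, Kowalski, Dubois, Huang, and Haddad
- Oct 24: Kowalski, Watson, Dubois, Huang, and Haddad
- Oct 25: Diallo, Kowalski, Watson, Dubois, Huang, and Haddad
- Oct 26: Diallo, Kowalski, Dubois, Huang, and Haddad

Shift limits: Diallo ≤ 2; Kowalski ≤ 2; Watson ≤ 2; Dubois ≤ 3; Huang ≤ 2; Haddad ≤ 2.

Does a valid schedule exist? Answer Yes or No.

One valid schedule: Oct 18→Diallo, Oct 19→Diallo, Oct 20→Watson, Oct 21→Kowalski, Oct 22→Watson, Oct 23→Kowalski, Oct 24→Dubois+Huang, Oct 25→Dubois, Oct 26→Dubois.
Loads: Diallo 2/2, Kowalski 2/2, Watson 2/2, Dubois 3/3, Huang 1/2, Haddad 0/2 — all within limits.

Yes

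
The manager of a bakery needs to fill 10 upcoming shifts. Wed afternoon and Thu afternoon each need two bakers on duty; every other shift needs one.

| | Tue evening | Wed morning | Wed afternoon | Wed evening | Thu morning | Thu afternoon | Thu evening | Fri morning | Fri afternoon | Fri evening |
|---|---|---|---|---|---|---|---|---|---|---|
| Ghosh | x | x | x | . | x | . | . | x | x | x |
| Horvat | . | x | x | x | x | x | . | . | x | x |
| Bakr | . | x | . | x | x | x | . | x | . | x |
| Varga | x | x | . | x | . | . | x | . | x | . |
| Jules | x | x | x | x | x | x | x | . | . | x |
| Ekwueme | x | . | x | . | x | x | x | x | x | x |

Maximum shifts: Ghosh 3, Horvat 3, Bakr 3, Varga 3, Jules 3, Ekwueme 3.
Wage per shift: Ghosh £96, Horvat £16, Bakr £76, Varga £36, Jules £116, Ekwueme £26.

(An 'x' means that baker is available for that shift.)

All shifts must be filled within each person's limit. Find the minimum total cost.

Picking the cheapest available baker for each shift independently would cost £242, but that ignores the shift limits.
An optimal schedule: Tue evening→Varga, Wed morning→Varga, Wed afternoon→Horvat+Ekwueme, Wed evening→Horvat, Thu morning→Bakr, Thu afternoon→Horvat+Bakr, Thu evening→Ekwueme, Fri morning→Ekwueme, Fri afternoon→Varga, Fri evening→Bakr.
Total: 36 + 36 + 16 + 26 + 16 + 76 + 16 + 76 + 26 + 26 + 36 + 76 = £462.

£462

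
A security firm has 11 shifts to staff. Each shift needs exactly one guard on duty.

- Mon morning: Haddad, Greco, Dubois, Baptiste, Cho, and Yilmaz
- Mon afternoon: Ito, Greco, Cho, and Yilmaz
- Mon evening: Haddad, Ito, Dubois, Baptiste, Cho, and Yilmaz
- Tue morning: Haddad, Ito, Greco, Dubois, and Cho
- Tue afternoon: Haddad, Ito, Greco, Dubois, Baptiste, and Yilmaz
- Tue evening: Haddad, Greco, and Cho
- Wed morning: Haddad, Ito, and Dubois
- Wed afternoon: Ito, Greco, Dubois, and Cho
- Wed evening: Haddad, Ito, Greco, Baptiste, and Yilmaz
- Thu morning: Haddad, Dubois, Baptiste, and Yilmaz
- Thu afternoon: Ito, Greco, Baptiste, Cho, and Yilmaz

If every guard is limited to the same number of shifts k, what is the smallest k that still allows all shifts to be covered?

With 7 guards and 11 worker-slots to fill, someone must work at least ⌈11/7⌉ = 2 shifts, so k ≥ 2.
k = 2 works: Mon morning→Dubois, Mon afternoon→Ito, Mon evening→Baptiste, Tue morning→Greco, Tue afternoon→Yilmaz, Tue evening→Haddad, Wed morning→Haddad, Wed afternoon→Ito, Wed evening→Greco, Thu morning→Dubois, Thu afternoon→Baptiste.
Loads: Haddad 2, Ito 2, Greco 2, Dubois 2, Baptiste 2, Cho 0, Yilmaz 1 — all ≤ 2.

2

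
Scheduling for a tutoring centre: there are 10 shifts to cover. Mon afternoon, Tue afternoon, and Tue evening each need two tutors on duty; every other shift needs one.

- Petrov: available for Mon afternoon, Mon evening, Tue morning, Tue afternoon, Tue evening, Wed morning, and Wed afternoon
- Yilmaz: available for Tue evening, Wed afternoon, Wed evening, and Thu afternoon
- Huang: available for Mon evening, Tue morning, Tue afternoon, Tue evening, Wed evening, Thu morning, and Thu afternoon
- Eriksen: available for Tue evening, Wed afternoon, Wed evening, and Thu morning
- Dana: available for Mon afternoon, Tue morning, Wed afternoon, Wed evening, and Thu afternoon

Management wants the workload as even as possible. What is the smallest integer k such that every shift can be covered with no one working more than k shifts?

With 5 tutors and 13 worker-slots to fill, someone must work at least ⌈13/5⌉ = 3 shifts, so k ≥ 3.
k = 3 works: Mon afternoon→Petrov+Dana, Mon evening→Huang, Tue morning→Dana, Tue afternoon→Petrov+Huang, Tue evening→Yilmaz+Eriksen, Wed morning→Petrov, Wed afternoon→Yilmaz, Wed evening→Eriksen, Thu morning→Huang, Thu afternoon→Yilmaz.
Loads: Petrov 3, Yilmaz 3, Huang 3, Eriksen 2, Dana 2 — all ≤ 3.

3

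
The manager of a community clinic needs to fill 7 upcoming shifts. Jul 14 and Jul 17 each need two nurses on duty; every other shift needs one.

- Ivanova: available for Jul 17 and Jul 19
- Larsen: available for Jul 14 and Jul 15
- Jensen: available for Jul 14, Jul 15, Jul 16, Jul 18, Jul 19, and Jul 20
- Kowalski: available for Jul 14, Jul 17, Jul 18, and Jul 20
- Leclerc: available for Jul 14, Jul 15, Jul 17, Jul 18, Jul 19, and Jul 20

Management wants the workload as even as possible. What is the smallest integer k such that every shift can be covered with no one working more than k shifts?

With 5 nurses and 9 worker-slots to fill, someone must work at least ⌈9/5⌉ = 2 shifts, so k ≥ 2.
k = 2 works: Jul 14→Larsen+Leclerc, Jul 15→Larsen, Jul 16→Jensen, Jul 17→Ivanova+Kowalski, Jul 18→Jensen, Jul 19→Ivanova, Jul 20→Kowalski.
Loads: Ivanova 2, Larsen 2, Jensen 2, Kowalski 2, Leclerc 1 — all ≤ 2.

2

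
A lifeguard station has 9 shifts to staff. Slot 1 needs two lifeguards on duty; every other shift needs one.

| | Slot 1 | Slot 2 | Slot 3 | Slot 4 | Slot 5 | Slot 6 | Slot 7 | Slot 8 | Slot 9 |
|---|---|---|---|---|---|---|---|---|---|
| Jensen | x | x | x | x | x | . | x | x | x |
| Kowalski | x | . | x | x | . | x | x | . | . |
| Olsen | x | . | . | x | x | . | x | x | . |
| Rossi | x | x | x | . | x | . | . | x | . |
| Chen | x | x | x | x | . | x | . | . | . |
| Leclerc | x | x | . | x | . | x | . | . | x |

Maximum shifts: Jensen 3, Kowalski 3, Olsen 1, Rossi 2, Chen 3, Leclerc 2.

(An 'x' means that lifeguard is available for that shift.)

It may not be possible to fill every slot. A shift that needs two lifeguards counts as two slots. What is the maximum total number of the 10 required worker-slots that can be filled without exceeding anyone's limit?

10

Total capacity across all lifeguards is 3+3+1+2+3+2 = 14, and 10 slots are needed, so at most 10 can be filled.
An assignment achieving 10: Slot 1→Rossi+Chen, Slot 2→Rossi, Slot 3→Kowalski, Slot 4→Kowalski, Slot 5→Jensen, Slot 6→Kowalski, Slot 7→Jensen, Slot 8→Olsen, Slot 9→Jensen.
Loads: Jensen 3/3, Kowalski 3/3, Olsen 1/1, Rossi 2/2, Chen 1/3, Leclerc 0/2.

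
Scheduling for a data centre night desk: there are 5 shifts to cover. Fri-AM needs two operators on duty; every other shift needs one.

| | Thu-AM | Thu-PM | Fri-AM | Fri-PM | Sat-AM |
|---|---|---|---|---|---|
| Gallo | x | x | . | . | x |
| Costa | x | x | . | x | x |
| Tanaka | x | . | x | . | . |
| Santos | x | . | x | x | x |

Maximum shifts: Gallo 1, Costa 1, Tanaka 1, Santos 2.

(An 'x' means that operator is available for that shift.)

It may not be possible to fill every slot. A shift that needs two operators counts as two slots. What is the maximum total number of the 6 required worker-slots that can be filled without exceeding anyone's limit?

Total capacity across all operators is 1+1+1+2 = 5, and 6 slots are needed, so at most 5 can be filled.
An assignment achieving 5: Thu-PM→Gallo, Fri-AM→Tanaka+Santos, Fri-PM→Costa, Sat-AM→Santos.
Loads: Gallo 1/1, Costa 1/1, Tanaka 1/1, Santos 2/2.

5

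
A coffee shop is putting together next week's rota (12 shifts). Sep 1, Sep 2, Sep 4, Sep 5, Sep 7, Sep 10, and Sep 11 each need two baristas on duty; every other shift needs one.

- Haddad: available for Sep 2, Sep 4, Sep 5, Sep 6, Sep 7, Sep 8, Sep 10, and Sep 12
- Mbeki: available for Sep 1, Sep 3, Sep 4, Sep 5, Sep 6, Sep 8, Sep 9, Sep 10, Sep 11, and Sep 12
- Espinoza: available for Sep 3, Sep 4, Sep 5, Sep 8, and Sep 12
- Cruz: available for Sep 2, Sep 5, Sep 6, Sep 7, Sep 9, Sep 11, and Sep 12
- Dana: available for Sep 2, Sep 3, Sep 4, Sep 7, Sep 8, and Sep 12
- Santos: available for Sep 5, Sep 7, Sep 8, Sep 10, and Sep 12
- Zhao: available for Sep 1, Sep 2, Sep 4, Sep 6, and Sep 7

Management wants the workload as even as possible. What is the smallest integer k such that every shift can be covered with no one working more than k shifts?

3

With 7 baristas and 19 worker-slots to fill, someone must work at least ⌈19/7⌉ = 3 shifts, so k ≥ 3.
k = 3 works: Sep 1→Mbeki+Zhao, Sep 2→Cruz+Dana, Sep 3→Espinoza, Sep 4→Espinoza+Dana, Sep 5→Cruz+Santos, Sep 6→Haddad, Sep 7→Dana+Santos, Sep 8→Haddad, Sep 9→Mbeki, Sep 10→Haddad+Santos, Sep 11→Mbeki+Cruz, Sep 12→Espinoza.
Loads: Haddad 3, Mbeki 3, Espinoza 3, Cruz 3, Dana 3, Santos 3, Zhao 1 — all ≤ 3.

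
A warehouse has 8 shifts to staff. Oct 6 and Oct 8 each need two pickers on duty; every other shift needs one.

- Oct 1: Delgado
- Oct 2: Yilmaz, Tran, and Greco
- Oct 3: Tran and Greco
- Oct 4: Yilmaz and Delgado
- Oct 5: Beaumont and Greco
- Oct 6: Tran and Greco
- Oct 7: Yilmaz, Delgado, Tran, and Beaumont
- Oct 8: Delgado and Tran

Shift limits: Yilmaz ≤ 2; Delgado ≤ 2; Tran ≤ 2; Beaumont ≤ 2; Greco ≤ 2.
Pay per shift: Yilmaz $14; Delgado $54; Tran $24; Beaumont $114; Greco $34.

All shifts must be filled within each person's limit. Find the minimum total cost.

Oct 1 can only be covered by Delgado, so that assignment is forced.
Oct 6 can only be covered by Tran and Greco, so that assignment is forced.
Oct 8 can only be covered by Delgado and Tran, so that assignment is forced.
Picking the cheapest available picker for each shift independently would cost $290, but that ignores the shift limits.
An optimal schedule: Oct 1→Delgado, Oct 2→Yilmaz, Oct 3→Greco, Oct 4→Yilmaz, Oct 5→Beaumont, Oct 6→Tran+Greco, Oct 7→Beaumont, Oct 8→Delgado+Tran.
Total: 54 + 14 + 34 + 14 + 114 + 24 + 34 + 114 + 54 + 24 = $480.

$480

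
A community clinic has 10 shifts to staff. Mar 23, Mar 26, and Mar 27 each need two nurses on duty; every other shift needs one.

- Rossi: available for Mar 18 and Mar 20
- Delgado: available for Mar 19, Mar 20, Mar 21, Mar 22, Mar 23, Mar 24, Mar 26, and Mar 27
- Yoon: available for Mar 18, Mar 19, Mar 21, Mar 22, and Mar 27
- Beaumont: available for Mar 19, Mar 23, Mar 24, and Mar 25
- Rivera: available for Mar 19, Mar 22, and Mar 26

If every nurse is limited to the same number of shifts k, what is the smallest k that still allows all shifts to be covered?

3

With 5 nurses and 13 worker-slots to fill, someone must work at least ⌈13/5⌉ = 3 shifts, so k ≥ 3.
k = 3 works: Mar 18→Rossi, Mar 19→Rivera, Mar 20→Rossi, Mar 21→Yoon, Mar 22→Yoon, Mar 23→Delgado+Beaumont, Mar 24→Beaumont, Mar 25→Beaumont, Mar 26→Delgado+Rivera, Mar 27→Delgado+Yoon.
Loads: Rossi 2, Delgado 3, Yoon 3, Beaumont 3, Rivera 2 — all ≤ 3.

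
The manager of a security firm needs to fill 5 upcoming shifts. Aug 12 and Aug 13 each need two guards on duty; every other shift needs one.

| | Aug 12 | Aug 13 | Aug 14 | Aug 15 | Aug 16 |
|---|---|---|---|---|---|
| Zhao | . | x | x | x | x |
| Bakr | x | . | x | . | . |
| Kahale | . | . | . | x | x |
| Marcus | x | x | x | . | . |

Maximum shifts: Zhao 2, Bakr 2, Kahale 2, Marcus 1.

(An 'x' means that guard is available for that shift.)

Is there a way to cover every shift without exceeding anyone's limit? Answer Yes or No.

No

Total capacity is 7 and 7 slots are needed, so capacity alone doesn't rule it out.
Shifts {Aug 12, Aug 13} need 4 worker-slots in total, but the guards available for any of those shifts (Zhao, Bakr, and Marcus) can supply at most 3 among them. So no valid schedule exists.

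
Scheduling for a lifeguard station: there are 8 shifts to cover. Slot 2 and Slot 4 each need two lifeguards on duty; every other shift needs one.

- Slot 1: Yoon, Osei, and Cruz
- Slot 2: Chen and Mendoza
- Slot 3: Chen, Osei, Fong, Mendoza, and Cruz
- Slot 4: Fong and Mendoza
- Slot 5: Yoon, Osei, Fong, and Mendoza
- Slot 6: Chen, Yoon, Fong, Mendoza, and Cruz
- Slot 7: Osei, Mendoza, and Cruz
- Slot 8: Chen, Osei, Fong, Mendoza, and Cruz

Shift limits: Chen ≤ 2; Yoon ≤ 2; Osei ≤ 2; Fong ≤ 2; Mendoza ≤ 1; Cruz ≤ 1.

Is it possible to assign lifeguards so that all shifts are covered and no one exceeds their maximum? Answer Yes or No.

Total capacity is 10 and 10 slots are needed, so capacity alone doesn't rule it out.
Shifts {Slot 2, Slot 4} need 4 worker-slots in total, but the lifeguards available for any of those shifts (Chen, Fong, and Mendoza) can supply at most 3 among them. So no valid schedule exists.

No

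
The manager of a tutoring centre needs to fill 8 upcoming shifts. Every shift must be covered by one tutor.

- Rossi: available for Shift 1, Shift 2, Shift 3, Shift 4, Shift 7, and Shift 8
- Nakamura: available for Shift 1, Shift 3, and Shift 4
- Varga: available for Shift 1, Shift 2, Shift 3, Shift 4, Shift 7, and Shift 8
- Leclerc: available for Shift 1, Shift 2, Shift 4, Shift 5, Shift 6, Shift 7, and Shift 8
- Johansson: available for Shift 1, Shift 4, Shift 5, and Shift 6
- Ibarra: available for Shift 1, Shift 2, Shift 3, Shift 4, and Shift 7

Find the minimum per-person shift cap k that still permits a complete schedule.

With 6 tutors and 8 worker-slots to fill, someone must work at least ⌈8/6⌉ = 2 shifts, so k ≥ 2.
k = 2 works: Shift 1→Nakamura, Shift 2→Rossi, Shift 3→Nakamura, Shift 4→Varga, Shift 5→Leclerc, Shift 6→Leclerc, Shift 7→Varga, Shift 8→Rossi.
Loads: Rossi 2, Nakamura 2, Varga 2, Leclerc 2, Johansson 0, Ibarra 0 — all ≤ 2.

2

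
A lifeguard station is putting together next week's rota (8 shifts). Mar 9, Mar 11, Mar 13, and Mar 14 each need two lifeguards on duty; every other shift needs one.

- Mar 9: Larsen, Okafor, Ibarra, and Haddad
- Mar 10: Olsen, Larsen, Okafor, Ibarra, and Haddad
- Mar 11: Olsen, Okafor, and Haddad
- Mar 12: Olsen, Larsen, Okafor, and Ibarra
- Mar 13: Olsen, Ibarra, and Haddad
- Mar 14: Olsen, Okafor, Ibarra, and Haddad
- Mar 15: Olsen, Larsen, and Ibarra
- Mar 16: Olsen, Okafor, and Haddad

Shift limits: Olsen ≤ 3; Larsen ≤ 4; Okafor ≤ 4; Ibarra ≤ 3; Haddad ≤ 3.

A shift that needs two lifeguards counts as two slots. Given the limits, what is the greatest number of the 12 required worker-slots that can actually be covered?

Total capacity across all lifeguards is 3+4+4+3+3 = 17, and 12 slots are needed, so at most 12 can be filled.
An assignment achieving 12: Mar 9→Larsen+Okafor, Mar 10→Larsen, Mar 11→Olsen+Okafor, Mar 12→Larsen, Mar 13→Olsen+Ibarra, Mar 14→Okafor+Ibarra, Mar 15→Olsen, Mar 16→Okafor.
Loads: Olsen 3/3, Larsen 3/4, Okafor 4/4, Ibarra 2/3, Haddad 0/3.

12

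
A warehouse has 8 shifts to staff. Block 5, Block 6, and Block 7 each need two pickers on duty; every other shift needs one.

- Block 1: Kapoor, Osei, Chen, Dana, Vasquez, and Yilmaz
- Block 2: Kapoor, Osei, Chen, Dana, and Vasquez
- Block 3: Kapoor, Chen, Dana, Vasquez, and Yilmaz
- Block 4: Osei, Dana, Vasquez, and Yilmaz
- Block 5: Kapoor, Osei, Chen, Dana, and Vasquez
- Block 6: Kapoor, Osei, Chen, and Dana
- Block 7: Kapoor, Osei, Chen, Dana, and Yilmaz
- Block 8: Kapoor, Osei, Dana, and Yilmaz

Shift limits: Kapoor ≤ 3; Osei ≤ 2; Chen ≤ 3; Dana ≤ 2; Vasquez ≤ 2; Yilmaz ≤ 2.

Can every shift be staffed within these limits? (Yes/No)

One valid schedule: Block 1→Osei, Block 2→Kapoor, Block 3→Kapoor, Block 4→Osei, Block 5→Chen+Dana, Block 6→Chen+Dana, Block 7→Chen+Yilmaz, Block 8→Kapoor.
Loads: Kapoor 3/3, Osei 2/2, Chen 3/3, Dana 2/2, Vasquez 0/2, Yilmaz 1/2 — all within limits.

Yes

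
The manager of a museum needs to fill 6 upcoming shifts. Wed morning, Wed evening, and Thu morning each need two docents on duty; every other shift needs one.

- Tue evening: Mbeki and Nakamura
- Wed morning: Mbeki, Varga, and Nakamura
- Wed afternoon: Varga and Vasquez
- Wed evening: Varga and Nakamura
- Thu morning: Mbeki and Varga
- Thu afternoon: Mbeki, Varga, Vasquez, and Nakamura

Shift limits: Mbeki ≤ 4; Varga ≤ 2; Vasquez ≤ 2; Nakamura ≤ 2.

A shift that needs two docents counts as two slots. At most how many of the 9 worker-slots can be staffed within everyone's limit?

9

Total capacity across all docents is 4+2+2+2 = 10, and 9 slots are needed, so at most 9 can be filled.
An assignment achieving 9: Tue evening→Mbeki, Wed morning→Mbeki+Nakamura, Wed afternoon→Vasquez, Wed evening→Varga+Nakamura, Thu morning→Mbeki+Varga, Thu afternoon→Mbeki.
Loads: Mbeki 4/4, Varga 2/2, Vasquez 1/2, Nakamura 2/2.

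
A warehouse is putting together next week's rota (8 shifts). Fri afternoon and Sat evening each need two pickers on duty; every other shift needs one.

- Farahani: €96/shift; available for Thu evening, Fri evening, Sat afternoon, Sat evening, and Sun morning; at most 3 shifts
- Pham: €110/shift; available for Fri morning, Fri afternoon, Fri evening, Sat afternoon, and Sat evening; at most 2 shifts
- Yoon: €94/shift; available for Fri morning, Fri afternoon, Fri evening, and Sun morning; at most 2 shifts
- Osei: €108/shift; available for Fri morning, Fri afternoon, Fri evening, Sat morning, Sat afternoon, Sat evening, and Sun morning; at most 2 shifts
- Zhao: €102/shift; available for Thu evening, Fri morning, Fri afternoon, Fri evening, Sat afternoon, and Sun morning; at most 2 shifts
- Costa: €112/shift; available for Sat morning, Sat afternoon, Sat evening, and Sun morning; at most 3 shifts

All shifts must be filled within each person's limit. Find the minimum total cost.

Picking the cheapest available picker for each shift independently would cost €982, but that ignores the shift limits.
An optimal schedule: Thu evening→Farahani, Fri morning→Yoon, Fri afternoon→Zhao+Osei, Fri evening→Yoon, Sat morning→Osei, Sat afternoon→Farahani, Sat evening→Farahani+Pham, Sun morning→Zhao.
Total: 96 + 94 + 102 + 108 + 94 + 108 + 96 + 96 + 110 + 102 = €1006.

€1006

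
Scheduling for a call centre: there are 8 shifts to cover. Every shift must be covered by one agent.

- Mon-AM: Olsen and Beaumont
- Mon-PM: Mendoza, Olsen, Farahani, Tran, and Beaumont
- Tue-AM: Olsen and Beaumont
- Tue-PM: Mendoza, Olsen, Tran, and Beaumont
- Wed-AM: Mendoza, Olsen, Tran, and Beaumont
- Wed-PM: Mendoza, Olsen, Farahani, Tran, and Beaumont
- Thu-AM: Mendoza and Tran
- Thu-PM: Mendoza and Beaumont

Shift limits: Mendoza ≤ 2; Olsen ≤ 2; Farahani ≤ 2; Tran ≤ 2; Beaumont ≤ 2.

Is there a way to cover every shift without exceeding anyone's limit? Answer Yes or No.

Yes

One valid schedule: Mon-AM→Olsen, Mon-PM→Farahani, Tue-AM→Olsen, Tue-PM→Tran, Wed-AM→Tran, Wed-PM→Farahani, Thu-AM→Mendoza, Thu-PM→Mendoza.
Loads: Mendoza 2/2, Olsen 2/2, Farahani 2/2, Tran 2/2, Beaumont 0/2 — all within limits.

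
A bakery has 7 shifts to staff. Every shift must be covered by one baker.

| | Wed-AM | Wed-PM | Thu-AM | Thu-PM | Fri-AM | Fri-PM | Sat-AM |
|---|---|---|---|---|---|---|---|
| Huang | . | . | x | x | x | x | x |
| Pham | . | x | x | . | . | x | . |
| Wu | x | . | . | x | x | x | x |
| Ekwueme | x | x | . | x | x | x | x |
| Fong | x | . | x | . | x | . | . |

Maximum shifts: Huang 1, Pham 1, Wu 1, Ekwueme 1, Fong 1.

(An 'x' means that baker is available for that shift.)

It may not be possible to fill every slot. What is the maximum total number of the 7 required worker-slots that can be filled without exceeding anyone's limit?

Total capacity across all bakers is 1+1+1+1+1 = 5, and 7 slots are needed, so at most 5 can be filled.
An assignment achieving 5: Wed-AM→Wu, Wed-PM→Pham, Thu-AM→Huang, Thu-PM→Ekwueme, Fri-AM→Fong.
Loads: Huang 1/1, Pham 1/1, Wu 1/1, Ekwueme 1/1, Fong 1/1.

5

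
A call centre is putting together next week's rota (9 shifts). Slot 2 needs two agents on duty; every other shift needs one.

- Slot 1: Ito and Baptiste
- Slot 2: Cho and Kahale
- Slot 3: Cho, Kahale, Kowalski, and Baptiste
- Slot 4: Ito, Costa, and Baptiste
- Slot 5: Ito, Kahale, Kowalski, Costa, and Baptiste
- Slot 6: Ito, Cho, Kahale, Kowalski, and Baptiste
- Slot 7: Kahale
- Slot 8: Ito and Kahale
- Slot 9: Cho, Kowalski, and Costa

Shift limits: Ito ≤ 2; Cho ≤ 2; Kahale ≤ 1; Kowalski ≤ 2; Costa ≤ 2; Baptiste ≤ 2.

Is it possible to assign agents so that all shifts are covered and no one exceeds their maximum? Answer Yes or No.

No

Total capacity is 11 and 10 slots are needed, so capacity alone doesn't rule it out.
Shifts {Slot 2, Slot 7} need 3 worker-slots in total, but the agents available for any of those shifts (Cho and Kahale) can supply at most 2 among them. So no valid schedule exists.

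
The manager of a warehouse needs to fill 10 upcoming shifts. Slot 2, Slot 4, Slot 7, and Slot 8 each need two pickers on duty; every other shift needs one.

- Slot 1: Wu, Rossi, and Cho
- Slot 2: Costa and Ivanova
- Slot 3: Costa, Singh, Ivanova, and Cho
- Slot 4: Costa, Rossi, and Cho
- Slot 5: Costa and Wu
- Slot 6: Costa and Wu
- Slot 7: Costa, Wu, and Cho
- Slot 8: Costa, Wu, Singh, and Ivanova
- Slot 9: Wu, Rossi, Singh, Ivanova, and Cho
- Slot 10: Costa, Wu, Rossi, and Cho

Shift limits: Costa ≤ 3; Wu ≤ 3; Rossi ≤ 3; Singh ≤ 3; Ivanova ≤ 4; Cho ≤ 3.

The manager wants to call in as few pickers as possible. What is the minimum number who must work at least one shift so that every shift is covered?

14 slots to fill and no one can take more than 4, so at least ⌈14/4⌉ = 4 pickers are needed.
Any 4 pickers together have capacity at most 4+3+3+3 = 13 < 14 slots, so 4 can never suffice.
Costa, Wu, Rossi, Singh, and Ivanova alone can cover everything: Slot 1→Rossi, Slot 2→Costa+Ivanova, Slot 3→Singh, Slot 4→Costa+Rossi, Slot 5→Wu, Slot 6→Wu, Slot 7→Costa+Wu, Slot 8→Singh+Ivanova, Slot 9→Singh, Slot 10→Rossi.

5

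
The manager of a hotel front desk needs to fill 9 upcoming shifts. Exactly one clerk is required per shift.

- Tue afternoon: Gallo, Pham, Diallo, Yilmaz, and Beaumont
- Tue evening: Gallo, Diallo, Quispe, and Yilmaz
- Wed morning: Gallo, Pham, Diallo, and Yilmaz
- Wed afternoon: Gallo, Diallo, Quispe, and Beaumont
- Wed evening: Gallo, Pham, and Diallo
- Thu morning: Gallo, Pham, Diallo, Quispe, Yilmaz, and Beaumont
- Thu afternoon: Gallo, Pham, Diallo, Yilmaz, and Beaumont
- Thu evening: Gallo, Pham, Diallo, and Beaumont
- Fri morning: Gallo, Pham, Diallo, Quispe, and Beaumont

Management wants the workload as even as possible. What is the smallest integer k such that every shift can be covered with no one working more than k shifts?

With 6 clerks and 9 worker-slots to fill, someone must work at least ⌈9/6⌉ = 2 shifts, so k ≥ 2.
k = 2 works: Tue afternoon→Diallo, Tue evening→Gallo, Wed morning→Pham, Wed afternoon→Diallo, Wed evening→Gallo, Thu morning→Quispe, Thu afternoon→Yilmaz, Thu evening→Pham, Fri morning→Quispe.
Loads: Gallo 2, Pham 2, Diallo 2, Quispe 2, Yilmaz 1, Beaumont 0 — all ≤ 2.

2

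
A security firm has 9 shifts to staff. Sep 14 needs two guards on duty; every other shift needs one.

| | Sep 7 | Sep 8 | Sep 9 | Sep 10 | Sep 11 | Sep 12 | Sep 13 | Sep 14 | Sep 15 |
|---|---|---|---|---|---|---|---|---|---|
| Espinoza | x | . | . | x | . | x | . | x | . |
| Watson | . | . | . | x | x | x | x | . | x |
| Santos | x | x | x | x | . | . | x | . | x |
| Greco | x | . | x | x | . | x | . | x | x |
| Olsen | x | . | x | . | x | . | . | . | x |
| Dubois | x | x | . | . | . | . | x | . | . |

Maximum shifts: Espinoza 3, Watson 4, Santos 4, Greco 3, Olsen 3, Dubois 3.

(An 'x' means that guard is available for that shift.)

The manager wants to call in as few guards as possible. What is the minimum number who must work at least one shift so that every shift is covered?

4

10 slots to fill and no one can take more than 4, so at least ⌈10/4⌉ = 3 guards are needed.
Shifts {Sep 8, Sep 11, Sep 14} need 4 slots, but among the guards available for them (Espinoza, Watson, Santos, Greco, Olsen, and Dubois) any 3 together supply at most 3. So 3 guards are not enough.
Espinoza, Watson, Santos, and Greco alone can cover everything: Sep 7→Espinoza, Sep 8→Santos, Sep 9→Santos, Sep 10→Watson, Sep 11→Watson, Sep 12→Espinoza, Sep 13→Watson, Sep 14→Espinoza+Greco, Sep 15→Watson.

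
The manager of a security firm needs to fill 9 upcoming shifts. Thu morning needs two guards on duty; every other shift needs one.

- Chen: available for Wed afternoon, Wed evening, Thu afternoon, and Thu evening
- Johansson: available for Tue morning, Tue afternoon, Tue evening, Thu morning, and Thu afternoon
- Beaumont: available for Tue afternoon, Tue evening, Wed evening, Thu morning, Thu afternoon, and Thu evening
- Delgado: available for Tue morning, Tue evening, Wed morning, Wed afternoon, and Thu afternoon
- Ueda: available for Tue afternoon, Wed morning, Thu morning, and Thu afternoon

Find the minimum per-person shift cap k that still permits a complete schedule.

2

With 5 guards and 10 worker-slots to fill, someone must work at least ⌈10/5⌉ = 2 shifts, so k ≥ 2.
k = 2 works: Tue morning→Johansson, Tue afternoon→Johansson, Tue evening→Delgado, Wed morning→Delgado, Wed afternoon→Chen, Wed evening→Chen, Thu morning→Beaumont+Ueda, Thu afternoon→Ueda, Thu evening→Beaumont.
Loads: Chen 2, Johansson 2, Beaumont 2, Delgado 2, Ueda 2 — all ≤ 2.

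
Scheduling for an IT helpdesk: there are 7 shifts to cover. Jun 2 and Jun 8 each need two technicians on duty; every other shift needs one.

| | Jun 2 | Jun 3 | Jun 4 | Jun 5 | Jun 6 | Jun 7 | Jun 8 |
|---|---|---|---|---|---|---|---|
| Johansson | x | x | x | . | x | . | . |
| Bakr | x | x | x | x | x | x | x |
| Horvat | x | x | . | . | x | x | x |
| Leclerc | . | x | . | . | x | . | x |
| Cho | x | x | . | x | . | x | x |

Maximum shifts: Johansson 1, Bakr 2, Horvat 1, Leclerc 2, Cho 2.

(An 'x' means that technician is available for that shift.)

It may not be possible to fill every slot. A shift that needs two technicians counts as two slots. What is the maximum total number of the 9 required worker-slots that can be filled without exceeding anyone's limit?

Total capacity across all technicians is 1+2+1+2+2 = 8, and 9 slots are needed, so at most 8 can be filled.
An assignment achieving 8: Jun 2→Horvat+Cho, Jun 4→Johansson, Jun 5→Bakr, Jun 6→Leclerc, Jun 7→Bakr, Jun 8→Leclerc+Cho.
Loads: Johansson 1/1, Bakr 2/2, Horvat 1/1, Leclerc 2/2, Cho 2/2.

8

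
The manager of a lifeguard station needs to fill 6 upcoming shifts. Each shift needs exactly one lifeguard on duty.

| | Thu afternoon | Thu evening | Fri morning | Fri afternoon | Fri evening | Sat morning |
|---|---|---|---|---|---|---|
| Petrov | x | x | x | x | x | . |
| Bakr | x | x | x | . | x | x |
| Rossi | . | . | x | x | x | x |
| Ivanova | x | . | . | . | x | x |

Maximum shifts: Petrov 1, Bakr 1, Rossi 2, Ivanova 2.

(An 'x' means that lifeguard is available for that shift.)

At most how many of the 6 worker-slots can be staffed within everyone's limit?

Total capacity across all lifeguards is 1+1+2+2 = 6, and 6 slots are needed, so at most 6 can be filled.
An assignment achieving 6: Thu afternoon→Bakr, Thu evening→Petrov, Fri morning→Rossi, Fri afternoon→Rossi, Fri evening→Ivanova, Sat morning→Ivanova.
Loads: Petrov 1/1, Bakr 1/1, Rossi 2/2, Ivanova 2/2.

6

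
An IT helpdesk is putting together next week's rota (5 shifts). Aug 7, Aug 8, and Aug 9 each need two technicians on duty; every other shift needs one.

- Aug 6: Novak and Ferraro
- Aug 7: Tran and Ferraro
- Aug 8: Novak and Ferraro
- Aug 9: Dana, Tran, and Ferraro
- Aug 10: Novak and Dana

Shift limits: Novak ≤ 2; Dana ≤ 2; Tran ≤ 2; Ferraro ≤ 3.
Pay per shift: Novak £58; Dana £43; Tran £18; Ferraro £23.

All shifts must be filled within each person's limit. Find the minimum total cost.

£249

Aug 7 can only be covered by Tran and Ferraro, so that assignment is forced.
Aug 8 can only be covered by Novak and Ferraro, so that assignment is forced.
Picking the cheapest available technician for each shift independently would cost £229, but that ignores the shift limits.
An optimal schedule: Aug 6→Ferraro, Aug 7→Tran+Ferraro, Aug 8→Ferraro+Novak, Aug 9→Tran+Dana, Aug 10→Dana.
Total: 23 + 18 + 23 + 23 + 58 + 18 + 43 + 43 = £249.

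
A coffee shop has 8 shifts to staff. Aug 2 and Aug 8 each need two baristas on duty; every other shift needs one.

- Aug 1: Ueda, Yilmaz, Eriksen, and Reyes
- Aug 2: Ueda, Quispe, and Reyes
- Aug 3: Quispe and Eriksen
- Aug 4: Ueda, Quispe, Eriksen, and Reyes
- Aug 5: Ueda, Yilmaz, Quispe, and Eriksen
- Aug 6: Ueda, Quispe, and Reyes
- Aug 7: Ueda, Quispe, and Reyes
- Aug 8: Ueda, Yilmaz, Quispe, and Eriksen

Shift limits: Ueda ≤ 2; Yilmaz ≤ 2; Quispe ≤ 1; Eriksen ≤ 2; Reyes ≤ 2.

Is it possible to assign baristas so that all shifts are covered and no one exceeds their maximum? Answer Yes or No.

No

Total capacity is 2+2+1+2+2 = 9 but 10 worker-slots are needed — infeasible.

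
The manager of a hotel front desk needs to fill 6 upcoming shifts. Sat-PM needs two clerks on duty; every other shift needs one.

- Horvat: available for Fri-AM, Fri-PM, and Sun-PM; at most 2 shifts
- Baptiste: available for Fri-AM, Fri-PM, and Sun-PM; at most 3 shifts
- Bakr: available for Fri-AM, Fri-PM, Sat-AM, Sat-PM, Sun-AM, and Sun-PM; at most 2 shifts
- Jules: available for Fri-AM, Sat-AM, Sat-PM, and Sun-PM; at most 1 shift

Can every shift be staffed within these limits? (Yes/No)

Total capacity is 8 and 7 slots are needed, so capacity alone doesn't rule it out.
Shifts {Sat-AM, Sat-PM, Sun-AM} need 4 worker-slots in total, but the clerks available for any of those shifts (Bakr and Jules) can supply at most 3 among them. So no valid schedule exists.

No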